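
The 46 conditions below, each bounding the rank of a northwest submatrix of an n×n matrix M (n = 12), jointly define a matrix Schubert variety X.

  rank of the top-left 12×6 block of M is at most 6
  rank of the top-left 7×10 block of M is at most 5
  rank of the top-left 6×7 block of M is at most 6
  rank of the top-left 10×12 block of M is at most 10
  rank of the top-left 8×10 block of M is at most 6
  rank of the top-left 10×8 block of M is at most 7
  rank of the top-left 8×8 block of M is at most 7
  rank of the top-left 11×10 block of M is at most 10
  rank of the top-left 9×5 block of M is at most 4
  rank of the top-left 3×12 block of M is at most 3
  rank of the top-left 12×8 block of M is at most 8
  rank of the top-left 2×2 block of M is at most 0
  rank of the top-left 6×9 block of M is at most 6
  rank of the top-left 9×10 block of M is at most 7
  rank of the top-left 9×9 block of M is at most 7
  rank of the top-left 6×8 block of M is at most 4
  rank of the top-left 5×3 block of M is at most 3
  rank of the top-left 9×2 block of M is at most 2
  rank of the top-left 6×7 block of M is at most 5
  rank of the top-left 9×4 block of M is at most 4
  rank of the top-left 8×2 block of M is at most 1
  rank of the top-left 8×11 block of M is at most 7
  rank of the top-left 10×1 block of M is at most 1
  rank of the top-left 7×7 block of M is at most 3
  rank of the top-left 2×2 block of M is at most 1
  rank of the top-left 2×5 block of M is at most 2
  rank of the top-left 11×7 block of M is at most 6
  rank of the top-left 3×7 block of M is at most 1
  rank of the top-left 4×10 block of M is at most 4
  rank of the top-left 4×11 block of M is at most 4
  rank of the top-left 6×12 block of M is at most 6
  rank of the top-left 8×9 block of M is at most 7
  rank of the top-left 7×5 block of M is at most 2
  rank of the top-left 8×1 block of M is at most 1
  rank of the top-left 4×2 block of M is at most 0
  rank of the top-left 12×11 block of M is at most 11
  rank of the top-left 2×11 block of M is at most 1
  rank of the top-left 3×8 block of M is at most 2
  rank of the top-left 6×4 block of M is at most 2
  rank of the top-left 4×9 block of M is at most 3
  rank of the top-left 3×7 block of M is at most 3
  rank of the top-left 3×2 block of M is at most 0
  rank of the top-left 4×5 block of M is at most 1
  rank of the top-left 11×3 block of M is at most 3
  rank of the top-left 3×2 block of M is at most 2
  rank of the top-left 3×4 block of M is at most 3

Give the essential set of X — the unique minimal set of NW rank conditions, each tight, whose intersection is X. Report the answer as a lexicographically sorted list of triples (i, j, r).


Reconstructing r_w from the 46 given conditions:

  row 1: 0 0 1 1 1 1 1 1 1 1 1 1
  row 2: 0 0 1 1 1 1 1 1 1 1 1 2
  row 3: 0 0 1 1 1 1 1 2 2 2 2 3
  row 4: 0 0 1 1 1 2 2 3 3 3 3 4
  row 5: 1 1 2 2 2 3 3 4 4 4 4 5
  row 6: 1 1 2 2 2 3 3 4 5 5 5 6
  row 7: 1 1 2 2 2 3 3 4 5 5 6 7
  row 8: 1 1 2 3 3 4 4 5 6 6 7 8
  row 9: 1 2 3 4 4 5 5 6 7 7 8 9
  row 10: 1 2 3 4 5 6 6 7 8 8 9 10
  row 11: 1 2 3 4 5 6 6 7 8 9 10 11
  row 12: 1 2 3 4 5 6 7 8 9 10 11 12

reading off 1-entries of Δ²R: w = (3, 12, 8, 6, 1, 9, 11, 4, 2, 5, 10, 7).

D(w) has 33 cells with 9 SE-corners; essential set:

[(2, 11, 1), (3, 7, 1), (4, 2, 0), (4, 5, 1), (7, 5, 2), (7, 7, 3), (7, 10, 5), (8, 2, 1), (11, 7, 6)]


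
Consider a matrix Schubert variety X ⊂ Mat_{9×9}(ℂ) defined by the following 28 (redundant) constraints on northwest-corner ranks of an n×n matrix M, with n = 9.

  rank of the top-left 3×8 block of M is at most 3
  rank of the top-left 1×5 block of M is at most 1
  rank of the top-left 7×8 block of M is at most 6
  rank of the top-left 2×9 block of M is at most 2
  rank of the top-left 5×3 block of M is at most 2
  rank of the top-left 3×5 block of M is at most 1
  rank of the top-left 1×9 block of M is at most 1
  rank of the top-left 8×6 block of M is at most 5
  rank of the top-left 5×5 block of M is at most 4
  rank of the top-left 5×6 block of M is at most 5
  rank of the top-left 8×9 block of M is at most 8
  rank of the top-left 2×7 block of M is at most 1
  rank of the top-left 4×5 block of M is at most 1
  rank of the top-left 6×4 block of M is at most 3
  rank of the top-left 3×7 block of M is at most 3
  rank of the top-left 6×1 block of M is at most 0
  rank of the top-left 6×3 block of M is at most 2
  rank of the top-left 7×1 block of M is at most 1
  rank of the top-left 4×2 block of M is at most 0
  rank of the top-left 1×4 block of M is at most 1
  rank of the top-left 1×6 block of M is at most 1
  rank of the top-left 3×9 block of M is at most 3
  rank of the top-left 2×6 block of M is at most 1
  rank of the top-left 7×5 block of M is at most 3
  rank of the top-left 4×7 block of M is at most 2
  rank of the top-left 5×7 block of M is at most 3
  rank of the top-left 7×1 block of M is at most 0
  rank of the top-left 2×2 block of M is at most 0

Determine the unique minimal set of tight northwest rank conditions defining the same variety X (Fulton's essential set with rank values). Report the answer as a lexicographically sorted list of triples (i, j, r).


Computing R[i][j] = min implied NW-rank bound (n=9, 28 conditions):

  0 0 1 1 1 1 1 1 1
  0 0 1 1 1 1 1 2 2
  0 0 1 1 1 2 2 3 3
  0 0 1 1 1 2 2 3 4
  0 1 2 2 2 3 3 4 5
  0 1 2 3 3 4 4 5 6
  0 1 2 3 3 4 5 6 7
  1 2 3 4 4 5 6 7 8
  1 2 3 4 5 6 7 8 9

hence w(1..9) = (3, 8, 6, 9, 2, 4, 7, 1, 5).

D(w) has 21 cells with 6 SE-corners; essential set:

[(2, 7, 1), (4, 2, 0), (4, 5, 1), (4, 7, 2), (7, 1, 0), (7, 5, 3)]


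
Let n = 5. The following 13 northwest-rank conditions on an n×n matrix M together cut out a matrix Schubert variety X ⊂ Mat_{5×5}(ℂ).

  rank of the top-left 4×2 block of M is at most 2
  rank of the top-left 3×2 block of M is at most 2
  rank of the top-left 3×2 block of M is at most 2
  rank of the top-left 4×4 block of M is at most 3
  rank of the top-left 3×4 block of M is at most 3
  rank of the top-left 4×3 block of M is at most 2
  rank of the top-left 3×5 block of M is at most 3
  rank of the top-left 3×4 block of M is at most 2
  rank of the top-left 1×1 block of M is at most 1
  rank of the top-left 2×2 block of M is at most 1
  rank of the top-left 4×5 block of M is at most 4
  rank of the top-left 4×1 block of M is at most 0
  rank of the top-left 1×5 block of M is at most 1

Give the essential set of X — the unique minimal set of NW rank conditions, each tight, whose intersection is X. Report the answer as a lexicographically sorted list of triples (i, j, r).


Reconstructing r_w from the 13 given conditions:

  i=1: 0  1  1  1  1
  i=2: 0  1  2  2  2
  i=3: 0  1  2  2  3
  i=4: 0  1  2  3  4
  i=5: 1  2  3  4  5

giving w = (2, 3, 5, 4, 1) via Δ²R.

Fulton essential set (2 of the 5 Rothe cells):

[(3, 4, 2), (4, 1, 0)]


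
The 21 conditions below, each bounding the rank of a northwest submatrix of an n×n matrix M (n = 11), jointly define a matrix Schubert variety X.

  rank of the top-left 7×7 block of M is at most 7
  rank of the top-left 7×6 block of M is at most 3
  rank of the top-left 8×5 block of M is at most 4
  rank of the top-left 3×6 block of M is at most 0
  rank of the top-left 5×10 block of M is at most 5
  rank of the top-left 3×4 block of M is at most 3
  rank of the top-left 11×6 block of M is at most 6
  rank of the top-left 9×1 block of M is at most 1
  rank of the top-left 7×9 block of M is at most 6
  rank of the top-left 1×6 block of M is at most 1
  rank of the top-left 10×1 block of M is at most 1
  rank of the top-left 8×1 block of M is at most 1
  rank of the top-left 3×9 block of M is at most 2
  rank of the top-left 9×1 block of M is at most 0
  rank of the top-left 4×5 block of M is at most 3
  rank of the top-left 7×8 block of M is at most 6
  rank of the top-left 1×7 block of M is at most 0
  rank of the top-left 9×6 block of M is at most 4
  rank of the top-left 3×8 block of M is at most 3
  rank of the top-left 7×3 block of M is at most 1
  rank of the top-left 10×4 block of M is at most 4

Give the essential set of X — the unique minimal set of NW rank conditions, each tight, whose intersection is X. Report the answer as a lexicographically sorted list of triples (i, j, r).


Recovering R(i,j) via the rank-extension bound from the 21 conditions:

  row 1: 0, 0, 0, 0, 0, 0, 0, 1, 1, 1, 1
  row 2: 0, 0, 0, 0, 0, 0, 1, 2, 2, 2, 2
  row 3: 0, 0, 0, 0, 0, 0, 1, 2, 2, 3, 3
  row 4: 0, 1, 1, 1, 1, 1, 2, 3, 3, 4, 4
  row 5: 0, 1, 1, 2, 2, 2, 3, 4, 4, 5, 5
  row 6: 0, 1, 1, 2, 3, 3, 4, 5, 5, 6, 6
  row 7: 0, 1, 1, 2, 3, 3, 4, 5, 6, 7, 7
  row 8: 0, 1, 2, 3, 4, 4, 5, 6, 7, 8, 8
  row 9: 0, 1, 2, 3, 4, 4, 5, 6, 7, 8, 9
  row 10: 1, 2, 3, 4, 5, 5, 6, 7, 8, 9, 10
  row 11: 1, 2, 3, 4, 5, 6, 7, 8, 9, 10, 11

second differences of R give the permutation w = (8, 7, 10, 2, 4, 5, 9, 3, 11, 1, 6).

7 SE-corners of the 31-cell Rothe diagram give Ess(w):

[(1, 7, 0), (3, 6, 0), (3, 9, 2), (7, 3, 1), (7, 6, 3), (9, 1, 0), (9, 6, 4)]


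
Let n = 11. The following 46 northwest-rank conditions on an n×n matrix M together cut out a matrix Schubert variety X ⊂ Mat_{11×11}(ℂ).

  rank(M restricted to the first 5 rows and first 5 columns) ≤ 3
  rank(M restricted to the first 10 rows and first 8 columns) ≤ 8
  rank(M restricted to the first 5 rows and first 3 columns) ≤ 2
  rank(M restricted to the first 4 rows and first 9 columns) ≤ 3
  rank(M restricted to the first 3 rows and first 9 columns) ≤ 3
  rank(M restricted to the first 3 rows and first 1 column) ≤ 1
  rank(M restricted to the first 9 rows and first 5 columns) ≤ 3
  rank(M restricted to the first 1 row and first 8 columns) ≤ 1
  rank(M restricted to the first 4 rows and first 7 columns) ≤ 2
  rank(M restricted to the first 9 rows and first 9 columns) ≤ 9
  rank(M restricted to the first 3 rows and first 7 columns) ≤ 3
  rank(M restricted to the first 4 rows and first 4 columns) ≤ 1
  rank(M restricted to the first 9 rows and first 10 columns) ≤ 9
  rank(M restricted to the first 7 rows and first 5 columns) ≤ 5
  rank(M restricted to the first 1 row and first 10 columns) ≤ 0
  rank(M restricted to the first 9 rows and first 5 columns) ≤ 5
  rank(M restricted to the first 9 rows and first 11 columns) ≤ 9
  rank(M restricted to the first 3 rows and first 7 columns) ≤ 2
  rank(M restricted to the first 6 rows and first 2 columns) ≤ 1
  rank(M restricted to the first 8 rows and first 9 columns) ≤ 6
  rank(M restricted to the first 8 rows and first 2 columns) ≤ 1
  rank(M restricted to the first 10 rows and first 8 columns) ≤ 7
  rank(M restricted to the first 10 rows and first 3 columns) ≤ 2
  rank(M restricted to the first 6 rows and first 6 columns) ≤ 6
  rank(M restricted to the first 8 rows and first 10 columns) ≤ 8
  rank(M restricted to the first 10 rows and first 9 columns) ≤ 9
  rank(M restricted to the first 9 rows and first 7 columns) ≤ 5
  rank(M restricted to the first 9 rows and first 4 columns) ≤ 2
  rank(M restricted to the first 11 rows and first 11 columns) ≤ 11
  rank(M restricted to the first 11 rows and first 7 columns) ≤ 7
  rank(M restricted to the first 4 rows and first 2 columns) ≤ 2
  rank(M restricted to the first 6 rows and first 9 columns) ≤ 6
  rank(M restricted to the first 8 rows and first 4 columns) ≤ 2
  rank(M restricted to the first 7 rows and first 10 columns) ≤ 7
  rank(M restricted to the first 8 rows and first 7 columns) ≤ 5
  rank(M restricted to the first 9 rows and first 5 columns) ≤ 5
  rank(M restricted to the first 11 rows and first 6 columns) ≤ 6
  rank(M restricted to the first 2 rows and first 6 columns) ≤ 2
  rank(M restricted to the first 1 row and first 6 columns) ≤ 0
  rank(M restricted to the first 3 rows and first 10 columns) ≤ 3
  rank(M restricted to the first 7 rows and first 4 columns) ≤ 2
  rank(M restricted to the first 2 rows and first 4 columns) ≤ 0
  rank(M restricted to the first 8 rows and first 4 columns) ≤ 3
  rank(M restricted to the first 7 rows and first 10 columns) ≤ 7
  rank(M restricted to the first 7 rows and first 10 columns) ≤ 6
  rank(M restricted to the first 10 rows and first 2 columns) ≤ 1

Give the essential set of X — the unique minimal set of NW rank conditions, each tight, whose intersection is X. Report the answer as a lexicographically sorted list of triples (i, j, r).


Rank table r_w(11×11) implied by the 46 constraints:

  row 1: 0, 0, 0, 0, 0, 0, 0, 0, 0, 0, 1
  row 2: 0, 0, 0, 0, 1, 1, 1, 1, 1, 1, 2
  row 3: 1, 1, 1, 1, 2, 2, 2, 2, 2, 2, 3
  row 4: 1, 1, 1, 1, 2, 2, 2, 3, 3, 3, 4
  row 5: 1, 1, 2, 2, 3, 3, 3, 4, 4, 4, 5
  row 6: 1, 1, 2, 2, 3, 4, 4, 5, 5, 5, 6
  row 7: 1, 1, 2, 2, 3, 4, 5, 6, 6, 6, 7
  row 8: 1, 1, 2, 2, 3, 4, 5, 6, 6, 7, 8
  row 9: 1, 1, 2, 2, 3, 4, 5, 6, 7, 8, 9
  row 10: 1, 1, 2, 3, 4, 5, 6, 7, 8, 9, 10
  row 11: 1, 2, 3, 4, 5, 6, 7, 8, 9, 10, 11

giving w = (11, 5, 1, 8, 3, 6, 7, 10, 9, 4, 2) via Δ²R.

|D(w)|=30, |Ess(w)|=7:

[(1, 10, 0), (2, 4, 0), (4, 4, 1), (4, 7, 2), (8, 9, 6), (9, 4, 2), (10, 2, 1)]


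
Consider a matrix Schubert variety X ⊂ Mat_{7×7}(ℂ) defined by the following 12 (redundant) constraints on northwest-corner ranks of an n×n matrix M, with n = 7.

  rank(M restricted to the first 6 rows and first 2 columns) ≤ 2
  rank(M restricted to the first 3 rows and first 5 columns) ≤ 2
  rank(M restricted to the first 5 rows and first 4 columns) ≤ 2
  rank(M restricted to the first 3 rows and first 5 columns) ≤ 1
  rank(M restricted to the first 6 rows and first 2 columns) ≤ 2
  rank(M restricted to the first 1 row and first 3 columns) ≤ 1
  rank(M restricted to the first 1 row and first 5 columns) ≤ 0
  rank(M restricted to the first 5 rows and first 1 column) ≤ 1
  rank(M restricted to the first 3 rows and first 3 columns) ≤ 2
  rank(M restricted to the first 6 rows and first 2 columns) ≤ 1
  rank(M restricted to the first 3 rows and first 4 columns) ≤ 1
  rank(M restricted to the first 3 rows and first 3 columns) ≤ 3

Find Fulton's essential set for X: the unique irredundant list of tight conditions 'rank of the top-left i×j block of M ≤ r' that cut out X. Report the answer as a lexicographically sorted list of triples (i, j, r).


The tightest implied rank at each (i,j), from the 12 conditions:

  i=1: 0 0 0 0 0 1 1
  i=2: 1 1 1 1 1 2 2
  i=3: 1 1 1 1 1 2 3
  i=4: 1 1 2 2 2 3 4
  i=5: 1 1 2 2 3 4 5
  i=6: 1 1 2 3 4 5 6
  i=7: 1 2 3 4 5 6 7

giving w = (6, 1, 7, 3, 5, 4, 2) via Δ²R.

Rothe diagram D(w) (13 cells), 4 SE-corners (essential conditions):

[(1, 5, 0), (3, 5, 1), (5, 4, 2), (6, 2, 1)]


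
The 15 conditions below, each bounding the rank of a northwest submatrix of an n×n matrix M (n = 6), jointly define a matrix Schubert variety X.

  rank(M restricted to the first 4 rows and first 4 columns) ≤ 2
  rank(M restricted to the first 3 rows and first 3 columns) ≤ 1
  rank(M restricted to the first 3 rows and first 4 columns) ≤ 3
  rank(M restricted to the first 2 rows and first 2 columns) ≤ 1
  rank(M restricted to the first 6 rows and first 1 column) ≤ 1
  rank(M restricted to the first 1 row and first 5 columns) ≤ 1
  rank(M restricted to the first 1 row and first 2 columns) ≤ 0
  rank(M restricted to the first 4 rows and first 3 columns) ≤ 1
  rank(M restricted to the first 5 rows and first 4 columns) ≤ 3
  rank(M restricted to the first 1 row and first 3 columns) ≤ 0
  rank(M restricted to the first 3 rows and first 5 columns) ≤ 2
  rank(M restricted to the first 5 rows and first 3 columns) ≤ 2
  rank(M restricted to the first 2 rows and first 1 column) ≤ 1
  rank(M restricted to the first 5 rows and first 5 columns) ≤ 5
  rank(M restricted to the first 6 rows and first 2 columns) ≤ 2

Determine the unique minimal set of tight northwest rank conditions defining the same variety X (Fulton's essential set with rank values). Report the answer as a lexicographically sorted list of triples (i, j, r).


Reconstructing r_w from the 15 given conditions:

  0 | 0 | 0 | 1 | 1 | 1
  1 | 1 | 1 | 2 | 2 | 2
  1 | 1 | 1 | 2 | 2 | 3
  1 | 1 | 1 | 2 | 3 | 4
  1 | 2 | 2 | 3 | 4 | 5
  1 | 2 | 3 | 4 | 5 | 6

second differences of R give the permutation w = (4, 1, 6, 5, 2, 3).

Rothe diagram D(w) (8 cells), 3 SE-corners (essential conditions):

[(1, 3, 0), (3, 5, 2), (4, 3, 1)]


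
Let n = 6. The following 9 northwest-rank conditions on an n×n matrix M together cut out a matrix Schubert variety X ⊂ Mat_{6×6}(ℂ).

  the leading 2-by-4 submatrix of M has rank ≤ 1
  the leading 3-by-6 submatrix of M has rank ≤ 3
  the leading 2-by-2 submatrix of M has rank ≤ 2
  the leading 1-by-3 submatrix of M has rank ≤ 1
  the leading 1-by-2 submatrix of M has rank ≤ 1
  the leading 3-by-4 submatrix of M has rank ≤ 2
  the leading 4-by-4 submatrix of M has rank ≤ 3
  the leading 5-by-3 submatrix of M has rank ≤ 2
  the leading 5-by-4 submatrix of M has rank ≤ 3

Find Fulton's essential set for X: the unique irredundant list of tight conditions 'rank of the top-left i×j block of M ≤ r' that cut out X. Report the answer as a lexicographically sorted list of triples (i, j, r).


The tightest implied rank at each (i,j), from the 9 conditions:

  i=1: 1  1  1  1  1  1
  i=2: 1  1  1  1  2  2
  i=3: 1  2  2  2  3  3
  i=4: 1  2  2  3  4  4
  i=5: 1  2  2  3  4  5
  i=6: 1  2  3  4  5  6

the unique w with this rank table is (1, 5, 2, 4, 6, 3).

|D(w)|=5, |Ess(w)|=2:

[(2, 4, 1), (5, 3, 2)]


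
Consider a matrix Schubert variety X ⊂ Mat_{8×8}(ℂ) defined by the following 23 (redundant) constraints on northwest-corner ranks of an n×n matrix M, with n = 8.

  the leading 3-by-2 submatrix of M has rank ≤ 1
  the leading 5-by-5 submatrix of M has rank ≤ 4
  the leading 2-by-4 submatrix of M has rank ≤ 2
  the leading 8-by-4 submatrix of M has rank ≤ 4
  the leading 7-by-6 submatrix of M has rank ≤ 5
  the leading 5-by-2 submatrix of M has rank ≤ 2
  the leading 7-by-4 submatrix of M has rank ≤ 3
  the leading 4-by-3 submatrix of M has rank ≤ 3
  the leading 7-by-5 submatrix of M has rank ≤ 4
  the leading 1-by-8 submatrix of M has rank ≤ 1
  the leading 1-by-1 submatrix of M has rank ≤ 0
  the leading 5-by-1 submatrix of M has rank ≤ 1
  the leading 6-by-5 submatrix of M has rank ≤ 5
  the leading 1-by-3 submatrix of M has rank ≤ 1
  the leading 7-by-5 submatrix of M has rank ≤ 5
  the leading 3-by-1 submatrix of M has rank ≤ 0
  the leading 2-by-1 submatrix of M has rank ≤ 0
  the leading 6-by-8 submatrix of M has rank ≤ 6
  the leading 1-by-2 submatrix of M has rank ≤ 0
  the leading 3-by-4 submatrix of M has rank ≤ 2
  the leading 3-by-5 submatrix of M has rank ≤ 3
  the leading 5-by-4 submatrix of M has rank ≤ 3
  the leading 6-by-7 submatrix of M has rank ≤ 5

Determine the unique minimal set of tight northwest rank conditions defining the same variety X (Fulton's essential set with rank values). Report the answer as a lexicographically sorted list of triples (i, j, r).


The tightest implied rank at each (i,j), from the 23 conditions:

  i=1: 0  0  1  1  1  1  1  1
  i=2: 0  1  2  2  2  2  2  2
  i=3: 0  1  2  2  3  3  3  3
  i=4: 1  2  3  3  4  4  4  4
  i=5: 1  2  3  3  4  5  5  5
  i=6: 1  2  3  3  4  5  5  6
  i=7: 1  2  3  3  4  5  6  7
  i=8: 1  2  3  4  5  6  7  8

reading off 1-entries of Δ²R: w = (3, 2, 5, 1, 6, 8, 7, 4).

Rothe diagram D(w) (9 cells), 5 SE-corners (essential conditions):

[(1, 2, 0), (3, 1, 0), (3, 4, 2), (6, 7, 5), (7, 4, 3)]


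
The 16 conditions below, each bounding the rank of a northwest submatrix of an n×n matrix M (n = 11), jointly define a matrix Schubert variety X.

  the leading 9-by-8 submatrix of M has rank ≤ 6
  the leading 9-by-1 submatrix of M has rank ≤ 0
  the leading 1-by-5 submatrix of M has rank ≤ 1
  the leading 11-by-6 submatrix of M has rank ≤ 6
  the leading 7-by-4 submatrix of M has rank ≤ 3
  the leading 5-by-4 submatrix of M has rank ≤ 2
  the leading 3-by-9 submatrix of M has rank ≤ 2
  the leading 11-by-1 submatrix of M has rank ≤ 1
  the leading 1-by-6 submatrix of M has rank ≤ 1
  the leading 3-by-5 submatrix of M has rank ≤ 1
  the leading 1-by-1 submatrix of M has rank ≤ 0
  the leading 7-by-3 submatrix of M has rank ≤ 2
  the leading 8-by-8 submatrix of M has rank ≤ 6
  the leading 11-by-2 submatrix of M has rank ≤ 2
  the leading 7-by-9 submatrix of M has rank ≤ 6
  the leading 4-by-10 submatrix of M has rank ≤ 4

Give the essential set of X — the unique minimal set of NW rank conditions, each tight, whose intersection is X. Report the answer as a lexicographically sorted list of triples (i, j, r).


Recovering R(i,j) via the rank-extension bound from the 16 conditions:

  0  1  1  1  1  1  1  1  1  1  1
  0  1  1  1  1  2  2  2  2  2  2
  0  1  1  1  1  2  2  2  2  3  3
  0  1  2  2  2  3  3  3  3  4  4
  0  1  2  2  3  4  4  4  4  5  5
  0  1  2  3  4  5  5  5  5  6  6
  0  1  2  3  4  5  6  6  6  7  7
  0  1  2  3  4  5  6  6  7  8  8
  0  1  2  3  4  5  6  6  7  8  9
  1  2  3  4  5  6  7  7  8  9  10
  1  2  3  4  5  6  7  8  9  10  11

so w = (2, 6, 10, 3, 5, 4, 7, 9, 11, 1, 8).

|D(w)|=21, |Ess(w)|=5:

[(3, 5, 1), (3, 9, 2), (5, 4, 2), (9, 1, 0), (9, 8, 6)]


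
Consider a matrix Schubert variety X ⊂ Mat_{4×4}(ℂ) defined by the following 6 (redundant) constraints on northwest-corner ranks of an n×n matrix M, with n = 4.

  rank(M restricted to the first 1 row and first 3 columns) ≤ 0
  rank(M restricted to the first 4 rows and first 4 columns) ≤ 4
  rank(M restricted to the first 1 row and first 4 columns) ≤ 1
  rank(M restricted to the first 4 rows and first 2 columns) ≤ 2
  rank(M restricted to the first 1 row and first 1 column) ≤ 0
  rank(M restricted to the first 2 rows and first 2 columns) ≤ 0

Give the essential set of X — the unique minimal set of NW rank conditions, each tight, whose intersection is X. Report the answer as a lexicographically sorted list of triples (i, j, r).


Computing R[i][j] = min implied NW-rank bound (n=4, 6 conditions):

  i=1: 0 | 0 | 0 | 1
  i=2: 0 | 0 | 1 | 2
  i=3: 1 | 1 | 2 | 3
  i=4: 1 | 2 | 3 | 4

hence w(1..4) = (4, 3, 1, 2).

Fulton essential set (2 of the 5 Rothe cells):

[(1, 3, 0), (2, 2, 0)]


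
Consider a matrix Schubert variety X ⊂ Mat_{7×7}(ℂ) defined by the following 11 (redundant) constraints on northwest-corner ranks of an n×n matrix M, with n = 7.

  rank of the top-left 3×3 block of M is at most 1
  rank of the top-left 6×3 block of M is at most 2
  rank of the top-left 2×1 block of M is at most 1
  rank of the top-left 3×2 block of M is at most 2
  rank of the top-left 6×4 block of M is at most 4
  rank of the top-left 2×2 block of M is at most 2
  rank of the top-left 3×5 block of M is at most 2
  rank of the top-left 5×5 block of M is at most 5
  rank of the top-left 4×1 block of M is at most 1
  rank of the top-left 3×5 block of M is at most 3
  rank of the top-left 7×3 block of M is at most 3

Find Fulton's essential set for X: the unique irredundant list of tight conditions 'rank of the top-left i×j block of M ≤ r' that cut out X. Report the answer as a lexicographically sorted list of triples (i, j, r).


The tightest implied rank at each (i,j), from the 11 conditions:

  i=1: 1, 1, 1, 1, 1, 1, 1
  i=2: 1, 1, 1, 2, 2, 2, 2
  i=3: 1, 1, 1, 2, 2, 3, 3
  i=4: 1, 2, 2, 3, 3, 4, 4
  i=5: 1, 2, 2, 3, 4, 5, 5
  i=6: 1, 2, 2, 3, 4, 5, 6
  i=7: 1, 2, 3, 4, 5, 6, 7

second differences of R give the permutation w = (1, 4, 6, 2, 5, 7, 3).

ℓ(w)=7; the 3 essential cells (i,j,r):

[(3, 3, 1), (3, 5, 2), (6, 3, 2)]


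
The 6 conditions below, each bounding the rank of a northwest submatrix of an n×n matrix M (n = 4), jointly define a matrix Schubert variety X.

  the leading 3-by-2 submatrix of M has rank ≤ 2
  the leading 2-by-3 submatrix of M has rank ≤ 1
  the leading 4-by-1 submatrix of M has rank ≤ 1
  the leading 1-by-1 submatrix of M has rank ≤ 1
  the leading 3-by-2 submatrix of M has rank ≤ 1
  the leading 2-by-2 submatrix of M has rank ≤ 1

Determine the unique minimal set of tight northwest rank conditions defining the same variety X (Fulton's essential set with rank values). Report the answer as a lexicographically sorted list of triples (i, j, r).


The tightest implied rank at each (i,j), from the 6 conditions:

  R[1]: 1, 1, 1, 1
  R[2]: 1, 1, 1, 2
  R[3]: 1, 1, 2, 3
  R[4]: 1, 2, 3, 4

hence w(1..4) = (1, 4, 3, 2).

Fulton essential set (2 of the 3 Rothe cells):

[(2, 3, 1), (3, 2, 1)]


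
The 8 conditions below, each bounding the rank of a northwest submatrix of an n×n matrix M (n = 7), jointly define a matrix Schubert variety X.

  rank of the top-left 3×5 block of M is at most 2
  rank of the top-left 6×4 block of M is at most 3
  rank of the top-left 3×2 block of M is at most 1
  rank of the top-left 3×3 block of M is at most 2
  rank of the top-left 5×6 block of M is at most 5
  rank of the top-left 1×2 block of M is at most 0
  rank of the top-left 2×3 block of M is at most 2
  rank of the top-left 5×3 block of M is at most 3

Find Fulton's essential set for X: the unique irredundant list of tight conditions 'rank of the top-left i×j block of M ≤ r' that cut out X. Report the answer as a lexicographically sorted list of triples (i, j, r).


Computing R[i][j] = min implied NW-rank bound (n=7, 8 conditions):

  row 1: 0 | 0 | 1 | 1 | 1 | 1 | 1
  row 2: 1 | 1 | 2 | 2 | 2 | 2 | 2
  row 3: 1 | 1 | 2 | 2 | 2 | 3 | 3
  row 4: 1 | 2 | 3 | 3 | 3 | 4 | 4
  row 5: 1 | 2 | 3 | 3 | 4 | 5 | 5
  row 6: 1 | 2 | 3 | 3 | 4 | 5 | 6
  row 7: 1 | 2 | 3 | 4 | 5 | 6 | 7

second differences of R give the permutation w = (3, 1, 6, 2, 5, 7, 4).

|D(w)|=7, |Ess(w)|=4:

[(1, 2, 0), (3, 2, 1), (3, 5, 2), (6, 4, 3)]


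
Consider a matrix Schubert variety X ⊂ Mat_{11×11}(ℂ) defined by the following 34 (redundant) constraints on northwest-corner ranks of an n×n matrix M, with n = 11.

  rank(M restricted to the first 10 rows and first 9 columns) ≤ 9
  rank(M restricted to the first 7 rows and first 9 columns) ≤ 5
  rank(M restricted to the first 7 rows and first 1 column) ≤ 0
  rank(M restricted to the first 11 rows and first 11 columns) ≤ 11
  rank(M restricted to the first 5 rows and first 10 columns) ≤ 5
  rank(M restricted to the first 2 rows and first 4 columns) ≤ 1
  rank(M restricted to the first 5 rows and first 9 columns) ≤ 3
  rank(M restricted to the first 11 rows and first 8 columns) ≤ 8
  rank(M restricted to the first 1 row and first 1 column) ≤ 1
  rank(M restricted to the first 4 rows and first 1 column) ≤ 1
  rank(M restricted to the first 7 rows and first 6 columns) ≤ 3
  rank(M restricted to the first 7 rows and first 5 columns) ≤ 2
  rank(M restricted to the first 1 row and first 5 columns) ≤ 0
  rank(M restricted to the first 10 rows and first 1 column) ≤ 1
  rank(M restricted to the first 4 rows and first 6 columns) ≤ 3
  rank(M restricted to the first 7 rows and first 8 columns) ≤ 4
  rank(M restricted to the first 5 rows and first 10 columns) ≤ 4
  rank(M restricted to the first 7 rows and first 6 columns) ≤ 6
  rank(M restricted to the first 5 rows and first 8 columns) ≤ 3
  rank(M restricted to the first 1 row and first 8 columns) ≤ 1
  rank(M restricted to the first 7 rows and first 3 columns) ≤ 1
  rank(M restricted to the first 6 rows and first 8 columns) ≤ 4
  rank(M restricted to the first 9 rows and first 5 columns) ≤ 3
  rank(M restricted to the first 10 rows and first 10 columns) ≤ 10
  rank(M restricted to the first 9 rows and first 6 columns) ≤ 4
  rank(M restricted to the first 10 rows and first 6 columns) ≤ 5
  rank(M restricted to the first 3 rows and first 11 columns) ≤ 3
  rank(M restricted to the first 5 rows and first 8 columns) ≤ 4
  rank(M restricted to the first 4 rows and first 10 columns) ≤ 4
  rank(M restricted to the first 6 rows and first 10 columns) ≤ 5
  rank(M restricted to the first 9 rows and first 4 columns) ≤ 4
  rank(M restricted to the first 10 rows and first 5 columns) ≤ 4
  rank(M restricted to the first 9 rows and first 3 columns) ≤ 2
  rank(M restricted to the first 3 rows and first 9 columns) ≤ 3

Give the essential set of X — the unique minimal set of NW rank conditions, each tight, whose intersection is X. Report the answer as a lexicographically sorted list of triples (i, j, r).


Propagating the 34 rank bounds to every northwest block:

  row 1: 0 | 0 | 0 | 0 | 0 | 1 | 1 | 1 | 1 | 1 | 1
  row 2: 0 | 1 | 1 | 1 | 1 | 2 | 2 | 2 | 2 | 2 | 2
  row 3: 0 | 1 | 1 | 2 | 2 | 3 | 3 | 3 | 3 | 3 | 3
  row 4: 0 | 1 | 1 | 2 | 2 | 3 | 3 | 3 | 3 | 4 | 4
  row 5: 0 | 1 | 1 | 2 | 2 | 3 | 3 | 3 | 3 | 4 | 5
  row 6: 0 | 1 | 1 | 2 | 2 | 3 | 4 | 4 | 4 | 5 | 6
  row 7: 0 | 1 | 1 | 2 | 2 | 3 | 4 | 4 | 5 | 6 | 7
  row 8: 1 | 2 | 2 | 3 | 3 | 4 | 5 | 5 | 6 | 7 | 8
  row 9: 1 | 2 | 2 | 3 | 3 | 4 | 5 | 6 | 7 | 8 | 9
  row 10: 1 | 2 | 3 | 4 | 4 | 5 | 6 | 7 | 8 | 9 | 10
  row 11: 1 | 2 | 3 | 4 | 5 | 6 | 7 | 8 | 9 | 10 | 11

giving w = (6, 2, 4, 10, 11, 7, 9, 1, 8, 3, 5) via Δ²R.

ℓ(w)=29; the 8 essential cells (i,j,r):

[(1, 5, 0), (5, 9, 3), (7, 1, 0), (7, 3, 1), (7, 5, 2), (7, 8, 4), (9, 3, 2), (9, 5, 3)]


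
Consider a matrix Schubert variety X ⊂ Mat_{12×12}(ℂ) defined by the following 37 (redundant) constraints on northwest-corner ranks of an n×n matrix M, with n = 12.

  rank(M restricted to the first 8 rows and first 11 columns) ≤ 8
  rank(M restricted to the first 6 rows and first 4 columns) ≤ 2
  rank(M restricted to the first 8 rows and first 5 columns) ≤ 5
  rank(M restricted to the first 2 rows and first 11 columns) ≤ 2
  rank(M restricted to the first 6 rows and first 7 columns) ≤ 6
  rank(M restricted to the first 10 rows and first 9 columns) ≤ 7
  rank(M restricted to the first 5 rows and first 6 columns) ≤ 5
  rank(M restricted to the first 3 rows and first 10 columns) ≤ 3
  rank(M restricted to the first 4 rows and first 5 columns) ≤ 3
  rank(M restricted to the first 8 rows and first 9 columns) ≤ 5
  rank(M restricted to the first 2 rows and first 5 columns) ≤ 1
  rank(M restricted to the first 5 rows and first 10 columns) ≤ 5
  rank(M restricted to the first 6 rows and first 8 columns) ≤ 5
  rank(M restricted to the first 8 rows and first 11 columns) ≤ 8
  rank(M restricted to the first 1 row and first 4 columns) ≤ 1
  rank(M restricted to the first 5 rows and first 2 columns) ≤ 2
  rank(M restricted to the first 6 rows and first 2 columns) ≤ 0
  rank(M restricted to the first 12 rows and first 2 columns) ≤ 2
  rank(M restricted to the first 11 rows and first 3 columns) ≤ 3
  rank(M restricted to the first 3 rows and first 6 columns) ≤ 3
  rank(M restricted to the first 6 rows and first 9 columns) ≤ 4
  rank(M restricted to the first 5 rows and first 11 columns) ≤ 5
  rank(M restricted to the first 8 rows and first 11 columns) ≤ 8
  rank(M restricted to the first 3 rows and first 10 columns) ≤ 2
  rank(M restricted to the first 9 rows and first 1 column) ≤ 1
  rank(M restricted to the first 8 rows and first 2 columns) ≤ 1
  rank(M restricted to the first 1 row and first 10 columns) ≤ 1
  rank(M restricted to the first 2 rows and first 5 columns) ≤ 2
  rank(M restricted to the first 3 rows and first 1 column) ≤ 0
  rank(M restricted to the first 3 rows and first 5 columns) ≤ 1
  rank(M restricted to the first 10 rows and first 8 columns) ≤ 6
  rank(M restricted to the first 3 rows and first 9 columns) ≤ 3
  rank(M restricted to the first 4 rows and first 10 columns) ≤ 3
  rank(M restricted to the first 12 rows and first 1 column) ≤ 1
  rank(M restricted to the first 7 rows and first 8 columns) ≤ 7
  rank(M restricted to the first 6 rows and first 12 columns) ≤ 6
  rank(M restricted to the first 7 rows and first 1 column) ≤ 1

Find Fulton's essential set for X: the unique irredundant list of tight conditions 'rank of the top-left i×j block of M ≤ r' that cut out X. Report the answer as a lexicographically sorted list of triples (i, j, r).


Rank table r_w(12×12) implied by the 37 constraints:

  i=1: 0  0  1  1  1  1  1  1  1  1  1  1
  i=2: 0  0  1  1  1  2  2  2  2  2  2  2
  i=3: 0  0  1  1  1  2  2  2  2  2  3  3
  i=4: 0  0  1  2  2  3  3  3  3  3  4  4
  i=5: 0  0  1  2  3  4  4  4  4  4  5  5
  i=6: 0  0  1  2  3  4  4  4  4  5  6  6
  i=7: 1  1  2  3  4  5  5  5  5  6  7  7
  i=8: 1  1  2  3  4  5  5  5  5  6  7  8
  i=9: 1  2  3  4  5  6  6  6  6  7  8  9
  i=10: 1  2  3  4  5  6  6  6  7  8  9  10
  i=11: 1  2  3  4  5  6  7  7  8  9  10  11
  i=12: 1  2  3  4  5  6  7  8  9  10  11  12

giving w = (3, 6, 11, 4, 5, 10, 1, 12, 2, 9, 7, 8) via Δ²R.

Fulton essential set (7 of the 29 Rothe cells):

[(3, 5, 1), (3, 10, 2), (6, 2, 0), (6, 9, 4), (8, 2, 1), (8, 9, 5), (10, 8, 6)]


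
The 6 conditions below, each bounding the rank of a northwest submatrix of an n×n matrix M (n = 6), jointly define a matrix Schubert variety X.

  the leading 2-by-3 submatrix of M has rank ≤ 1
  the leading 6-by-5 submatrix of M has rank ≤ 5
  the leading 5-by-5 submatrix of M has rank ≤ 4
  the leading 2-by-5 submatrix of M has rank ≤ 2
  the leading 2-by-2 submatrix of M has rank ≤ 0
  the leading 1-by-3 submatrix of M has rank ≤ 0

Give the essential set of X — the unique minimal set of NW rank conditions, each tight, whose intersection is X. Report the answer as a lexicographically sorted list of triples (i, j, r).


Reconstructing r_w from the 6 given conditions:

  row 1: 0  0  0  1  1  1
  row 2: 0  0  1  2  2  2
  row 3: 1  1  2  3  3  3
  row 4: 1  2  3  4  4  4
  row 5: 1  2  3  4  4  5
  row 6: 1  2  3  4  5  6

giving w = (4, 3, 1, 2, 6, 5) via Δ²R.

Fulton essential set (3 of the 6 Rothe cells):

[(1, 3, 0), (2, 2, 0), (5, 5, 4)]


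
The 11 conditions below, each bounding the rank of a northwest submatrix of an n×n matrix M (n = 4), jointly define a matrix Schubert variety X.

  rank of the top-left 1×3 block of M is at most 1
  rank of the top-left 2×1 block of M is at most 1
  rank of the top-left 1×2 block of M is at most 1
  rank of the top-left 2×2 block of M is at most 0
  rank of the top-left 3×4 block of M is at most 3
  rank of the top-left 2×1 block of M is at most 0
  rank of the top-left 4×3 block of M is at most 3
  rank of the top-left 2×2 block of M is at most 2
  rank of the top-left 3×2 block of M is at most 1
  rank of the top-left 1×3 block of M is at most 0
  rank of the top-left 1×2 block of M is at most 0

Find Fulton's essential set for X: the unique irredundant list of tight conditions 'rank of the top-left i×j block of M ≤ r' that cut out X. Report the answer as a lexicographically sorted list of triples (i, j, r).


Propagating the 11 rank bounds to every northwest block:

  0, 0, 0, 1
  0, 0, 1, 2
  1, 1, 2, 3
  1, 2, 3, 4

giving w = (4, 3, 1, 2) via Δ²R.

2 SE-corners of the 5-cell Rothe diagram give Ess(w):

[(1, 3, 0), (2, 2, 0)]


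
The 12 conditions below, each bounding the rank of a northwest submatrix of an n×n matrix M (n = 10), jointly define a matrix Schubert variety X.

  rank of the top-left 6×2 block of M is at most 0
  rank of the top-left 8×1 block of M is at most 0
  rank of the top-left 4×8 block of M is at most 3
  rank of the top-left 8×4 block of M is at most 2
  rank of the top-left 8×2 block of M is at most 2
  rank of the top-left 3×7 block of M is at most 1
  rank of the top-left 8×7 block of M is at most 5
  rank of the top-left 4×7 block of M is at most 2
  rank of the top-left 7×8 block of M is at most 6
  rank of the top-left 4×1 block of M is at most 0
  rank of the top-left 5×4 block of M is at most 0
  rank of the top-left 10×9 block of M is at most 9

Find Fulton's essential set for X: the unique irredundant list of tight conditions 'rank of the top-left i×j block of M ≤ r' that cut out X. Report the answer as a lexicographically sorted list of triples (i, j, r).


The tightest implied rank at each (i,j), from the 12 conditions:

  0 | 0 | 0 | 0 | 1 | 1 | 1 | 1 | 1 | 1
  0 | 0 | 0 | 0 | 1 | 1 | 1 | 2 | 2 | 2
  0 | 0 | 0 | 0 | 1 | 1 | 1 | 2 | 3 | 3
  0 | 0 | 0 | 0 | 1 | 2 | 2 | 3 | 4 | 4
  0 | 0 | 0 | 0 | 1 | 2 | 3 | 4 | 5 | 5
  0 | 0 | 1 | 1 | 2 | 3 | 4 | 5 | 6 | 6
  0 | 1 | 2 | 2 | 3 | 4 | 5 | 6 | 7 | 7
  0 | 1 | 2 | 2 | 3 | 4 | 5 | 6 | 7 | 8
  1 | 2 | 3 | 3 | 4 | 5 | 6 | 7 | 8 | 9
  1 | 2 | 3 | 4 | 5 | 6 | 7 | 8 | 9 | 10

so w = (5, 8, 9, 6, 7, 3, 2, 10, 1, 4).

|D(w)|=29, |Ess(w)|=5:

[(3, 7, 1), (5, 4, 0), (6, 2, 0), (8, 1, 0), (8, 4, 2)]


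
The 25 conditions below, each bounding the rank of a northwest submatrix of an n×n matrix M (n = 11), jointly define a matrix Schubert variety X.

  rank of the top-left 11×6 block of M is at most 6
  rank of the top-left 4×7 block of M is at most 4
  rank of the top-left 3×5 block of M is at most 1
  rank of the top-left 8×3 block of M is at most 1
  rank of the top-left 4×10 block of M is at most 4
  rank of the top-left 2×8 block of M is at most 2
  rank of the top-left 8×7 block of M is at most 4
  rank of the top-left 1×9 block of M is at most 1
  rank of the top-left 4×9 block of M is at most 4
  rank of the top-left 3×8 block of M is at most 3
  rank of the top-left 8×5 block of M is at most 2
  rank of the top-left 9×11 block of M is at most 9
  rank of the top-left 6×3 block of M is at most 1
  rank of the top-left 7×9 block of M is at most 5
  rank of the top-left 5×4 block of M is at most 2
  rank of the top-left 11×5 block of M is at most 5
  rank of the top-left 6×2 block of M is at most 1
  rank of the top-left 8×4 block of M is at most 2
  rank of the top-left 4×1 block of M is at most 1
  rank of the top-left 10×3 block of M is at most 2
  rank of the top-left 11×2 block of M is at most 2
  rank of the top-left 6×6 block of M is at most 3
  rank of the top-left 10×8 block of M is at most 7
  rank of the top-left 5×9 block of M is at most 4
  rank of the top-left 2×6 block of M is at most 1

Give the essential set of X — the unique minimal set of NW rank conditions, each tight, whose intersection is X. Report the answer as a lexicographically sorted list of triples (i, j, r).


Rank table r_w(11×11) implied by the 25 constraints:

  1, 1, 1, 1, 1, 1, 1, 1, 1, 1, 1
  1, 1, 1, 1, 1, 1, 2, 2, 2, 2, 2
  1, 1, 1, 1, 1, 2, 3, 3, 3, 3, 3
  1, 1, 1, 2, 2, 3, 4, 4, 4, 4, 4
  1, 1, 1, 2, 2, 3, 4, 4, 4, 5, 5
  1, 1, 1, 2, 2, 3, 4, 5, 5, 6, 6
  1, 1, 1, 2, 2, 3, 4, 5, 5, 6, 7
  1, 1, 1, 2, 2, 3, 4, 5, 6, 7, 8
  1, 2, 2, 3, 3, 4, 5, 6, 7, 8, 9
  1, 2, 2, 3, 4, 5, 6, 7, 8, 9, 10
  1, 2, 3, 4, 5, 6, 7, 8, 9, 10, 11

hence w(1..11) = (1, 7, 6, 4, 10, 8, 11, 9, 2, 5, 3).

Fulton essential set (7 of the 27 Rothe cells):

[(2, 6, 1), (3, 5, 1), (5, 9, 4), (7, 9, 5), (8, 3, 1), (8, 5, 2), (10, 3, 2)]


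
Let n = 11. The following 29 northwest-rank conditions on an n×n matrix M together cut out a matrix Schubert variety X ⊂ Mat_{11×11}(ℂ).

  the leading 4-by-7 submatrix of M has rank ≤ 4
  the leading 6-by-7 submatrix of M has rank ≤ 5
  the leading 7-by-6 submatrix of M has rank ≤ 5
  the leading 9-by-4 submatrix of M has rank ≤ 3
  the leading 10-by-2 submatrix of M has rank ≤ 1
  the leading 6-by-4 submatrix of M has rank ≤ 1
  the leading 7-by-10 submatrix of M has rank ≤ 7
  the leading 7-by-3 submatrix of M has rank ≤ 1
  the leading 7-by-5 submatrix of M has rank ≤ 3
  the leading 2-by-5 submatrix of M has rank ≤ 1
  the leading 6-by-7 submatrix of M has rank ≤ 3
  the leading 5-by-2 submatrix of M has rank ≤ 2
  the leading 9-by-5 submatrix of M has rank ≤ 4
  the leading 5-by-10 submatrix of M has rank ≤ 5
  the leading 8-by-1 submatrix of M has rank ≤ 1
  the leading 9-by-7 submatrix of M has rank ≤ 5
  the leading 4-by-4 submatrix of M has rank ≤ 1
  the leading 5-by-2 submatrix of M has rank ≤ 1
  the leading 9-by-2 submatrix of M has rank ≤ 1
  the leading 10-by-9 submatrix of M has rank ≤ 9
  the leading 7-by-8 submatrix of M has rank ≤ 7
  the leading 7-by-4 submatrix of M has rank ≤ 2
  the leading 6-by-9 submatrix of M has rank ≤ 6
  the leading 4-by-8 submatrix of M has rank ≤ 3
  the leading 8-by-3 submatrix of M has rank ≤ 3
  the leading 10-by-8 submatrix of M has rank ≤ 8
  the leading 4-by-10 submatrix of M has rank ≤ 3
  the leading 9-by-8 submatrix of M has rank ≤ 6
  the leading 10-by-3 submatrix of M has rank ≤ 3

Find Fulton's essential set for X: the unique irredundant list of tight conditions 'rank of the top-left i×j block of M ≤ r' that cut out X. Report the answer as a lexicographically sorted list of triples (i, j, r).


The tightest implied rank at each (i,j), from the 29 conditions:

  row 1: 1 1 1 1 1 1 1 1 1 1 1
  row 2: 1 1 1 1 1 2 2 2 2 2 2
  row 3: 1 1 1 1 2 3 3 3 3 3 3
  row 4: 1 1 1 1 2 3 3 3 3 3 4
  row 5: 1 1 1 1 2 3 3 4 4 4 5
  row 6: 1 1 1 1 2 3 3 4 5 5 6
  row 7: 1 1 1 2 3 4 4 5 6 6 7
  row 8: 1 1 2 3 4 5 5 6 7 7 8
  row 9: 1 1 2 3 4 5 5 6 7 8 9
  row 10: 1 1 2 3 4 5 6 7 8 9 10
  row 11: 1 2 3 4 5 6 7 8 9 10 11

second differences of R give the permutation w = (1, 6, 5, 11, 8, 9, 4, 3, 10, 7, 2).

Fulton essential set (7 of the 28 Rothe cells):

[(2, 5, 1), (4, 10, 3), (6, 4, 1), (6, 7, 3), (7, 3, 1), (9, 7, 5), (10, 2, 1)]
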